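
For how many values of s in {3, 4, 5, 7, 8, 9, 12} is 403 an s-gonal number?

s = 3: P(3, 27) = 378 and P(3, 28) = 406; 403 is not s-gonal.
s = 4: P(4, 20) = 400 and P(4, 21) = 441; 403 is not s-gonal.
s = 5: P(5, 16) = 376 and P(5, 17) = 425; 403 is not s-gonal.
s = 7: P(7, 13) = 403. ✓
s = 8: P(8, 11) = 341 and P(8, 12) = 408; 403 is not s-gonal.
s = 9: P(9, 11) = 396 and P(9, 12) = 474; 403 is not s-gonal.
s = 12: P(12, 9) = 369 and P(12, 10) = 460; 403 is not s-gonal.
Hits: s ∈ {7} → 1.

1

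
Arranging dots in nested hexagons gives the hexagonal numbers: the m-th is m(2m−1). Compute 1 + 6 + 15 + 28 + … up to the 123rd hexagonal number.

Σ i(2i−1) = 2Σi² − Σi over i = 1..123.
Σi = 7626 and Σi² = 627874.
2·627874 − 1·7626 = 1248122.

1248122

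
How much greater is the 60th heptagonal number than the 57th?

60·(5·60 − 3)/2 = 8910 and 57·(5·57 − 3)/2 = 8037.
Difference: 8910 − 8037 = 873.

873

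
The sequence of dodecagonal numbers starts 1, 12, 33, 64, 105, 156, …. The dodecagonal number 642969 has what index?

Set n(5n−4) = 642969, giving 5n² − 4n − 642969 = 0.
The discriminant is 16 + 20·642969 = 12859396, and √12859396 = 3586.
So n = (4 + 3586) / 10 = 3590/10 = 359.

359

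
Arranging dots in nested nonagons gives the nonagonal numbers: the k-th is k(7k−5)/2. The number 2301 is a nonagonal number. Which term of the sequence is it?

26

Set n(7n−5)/2 = 2301, giving 7n² − 5n − 4602 = 0.
The discriminant is 25 + 56·2301 = 128881, and √128881 = 359.
So n = (5 + 359) / 14 = 364/14 = 26.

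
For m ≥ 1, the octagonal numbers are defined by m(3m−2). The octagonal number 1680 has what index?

24

Set n(3n−2) = 1680, giving 3n² − 2n − 1680 = 0.
The discriminant is 4 + 12·1680 = 20164, and √20164 = 142.
So n = (2 + 142) / 6 = 144/6 = 24.
Check: 24·(3·24 − 2) = 1680. ✓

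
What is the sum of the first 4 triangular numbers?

20

Σ i(i+1)/2 = (Σi² + Σi) / 2 over i = 1..4.
Σi = 10 and Σi² = 30.
(1·30 + 1·10) / 2 = 40/2 = 20.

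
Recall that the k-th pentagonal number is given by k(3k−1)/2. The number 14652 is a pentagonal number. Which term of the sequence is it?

99

Set n(3n−1)/2 = 14652, giving 3n² − n − 29304 = 0.
The discriminant is 1 + 24·14652 = 351649, and √351649 = 593.
So n = (1 + 593) / 6 = 594/6 = 99.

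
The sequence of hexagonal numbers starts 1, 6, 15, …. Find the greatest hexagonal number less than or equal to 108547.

Solve n(2n−1) ≤ 108547 for integer n.
n = 233 gives 108345 ≤ 108547, while n = 234 gives 109278 > 108547; so the answer is 108345.

108345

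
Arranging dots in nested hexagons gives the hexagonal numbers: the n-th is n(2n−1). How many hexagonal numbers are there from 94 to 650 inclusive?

The n-th hexagonal number is n(2n−1).
Smallest index with value ≥ 94: n = 8 (giving 120).
Largest index with value ≤ 650: n = 18 (giving 630).
Indices 8 through 18: 11 terms.

11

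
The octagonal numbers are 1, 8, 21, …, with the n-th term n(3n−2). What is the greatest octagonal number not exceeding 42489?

42245

Solve n(3n−2) ≤ 42489 for integer n.
n = 119 gives 42245 ≤ 42489, while n = 120 gives 42960 > 42489; so the answer is 42245.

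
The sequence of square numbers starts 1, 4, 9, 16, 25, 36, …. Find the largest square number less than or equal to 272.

256

Solve n² ≤ 272 for integer n.
n = 16 gives 256 ≤ 272, while n = 17 gives 289 > 272; so the answer is 256.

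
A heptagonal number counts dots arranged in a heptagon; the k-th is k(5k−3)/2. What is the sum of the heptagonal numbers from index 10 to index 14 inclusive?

1735

Σ i(5i−3)/2 = (5Σi² − 3Σi) / 2 over i = 10..14.
Σi = 105 − 45 = 60 and Σi² = 1015 − 285 = 730.
(5·730 − 3·60) / 2 = 3470/2 = 1735.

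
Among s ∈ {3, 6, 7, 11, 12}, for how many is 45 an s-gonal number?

2

s = 3: P(3, 9) = 45. ✓
s = 6: P(6, 5) = 45. ✓
s = 7: P(7, 4) = 34 and P(7, 5) = 55; 45 is not s-gonal.
s = 11: P(11, 3) = 30 and P(11, 4) = 58; 45 is not s-gonal.
s = 12: P(12, 3) = 33 and P(12, 4) = 64; 45 is not s-gonal.
Hits: s ∈ {3, 6} → 2.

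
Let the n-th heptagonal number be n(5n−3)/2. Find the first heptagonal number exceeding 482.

540

Solve n(5n−3)/2 > 482 for integer n.
The largest n with value ≤ 482 is 14 (since 469 ≤ 482 < 540), so the first above is n = 15, value 540.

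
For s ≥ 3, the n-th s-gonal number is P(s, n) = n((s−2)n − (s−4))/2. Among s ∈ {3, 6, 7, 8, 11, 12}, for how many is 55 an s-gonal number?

s = 3: P(3, 10) = 55. ✓
s = 6: P(6, 5) = 45 and P(6, 6) = 66; 55 is not s-gonal.
s = 7: P(7, 5) = 55. ✓
s = 8: P(8, 4) = 40 and P(8, 5) = 65; 55 is not s-gonal.
s = 11: P(11, 3) = 30 and P(11, 4) = 58; 55 is not s-gonal.
s = 12: P(12, 3) = 33 and P(12, 4) = 64; 55 is not s-gonal.
Hits: s ∈ {3, 7} → 2.

2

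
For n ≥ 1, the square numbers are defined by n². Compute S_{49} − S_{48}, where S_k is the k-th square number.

n² − (n−1)² = 2n − 1, so 49² − 48² = 2·49 − 1 = 97.

97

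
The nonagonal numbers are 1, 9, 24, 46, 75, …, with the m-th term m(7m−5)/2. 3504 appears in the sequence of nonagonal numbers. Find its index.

32

Set n(7n−5)/2 = 3504, giving 7n² − 5n − 7008 = 0.
So n = (5 + 443) / 14 = 448/14 = 32.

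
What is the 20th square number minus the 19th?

39

n² − (n−1)² = 2n − 1, so 20² − 19² = 2·20 − 1 = 39.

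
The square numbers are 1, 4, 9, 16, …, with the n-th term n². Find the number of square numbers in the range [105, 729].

The n-th square number is n².
Smallest index with value ≥ 105: n = 11 (giving 121).
Largest index with value ≤ 729: n = 27 (giving 729).
Indices 11 through 27: 17 terms.

17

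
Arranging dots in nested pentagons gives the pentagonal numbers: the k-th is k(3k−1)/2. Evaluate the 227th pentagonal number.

77180

The 227th pentagonal number is n(3n−1)/2 with n = 227.
227·(3·227 − 1)/2 = 227·680/2 = 227·340 = 77180.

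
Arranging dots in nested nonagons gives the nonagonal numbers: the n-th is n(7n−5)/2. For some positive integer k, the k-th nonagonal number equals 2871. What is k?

29

Set n(7n−5)/2 = 2871, giving 7n² − 5n − 5742 = 0.
So n = (5 + 401) / 14 = 406/14 = 29.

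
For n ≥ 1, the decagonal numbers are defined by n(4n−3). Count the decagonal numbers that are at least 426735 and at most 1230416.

The n-th decagonal number is n(4n−3).
Smallest index with value ≥ 426735: n = 327 (giving 426735).
Largest index with value ≤ 1230416: n = 554 (giving 1226002).
Indices 327 through 554: 228 terms.

228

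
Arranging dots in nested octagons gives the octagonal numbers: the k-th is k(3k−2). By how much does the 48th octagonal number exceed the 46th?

48·(3·48 − 2) = 6816 and 46·(3·46 − 2) = 6256.
Difference: 6816 − 6256 = 560.

560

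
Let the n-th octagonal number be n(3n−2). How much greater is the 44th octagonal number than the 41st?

759

44·(3·44 − 2) = 5720 and 41·(3·41 − 2) = 4961.
Difference: 5720 − 4961 = 759.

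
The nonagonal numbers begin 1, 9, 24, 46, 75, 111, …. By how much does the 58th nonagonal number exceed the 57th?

Consecutive nonagonal numbers differ by 7n − 6: here 7·58 − 6 = 400.

400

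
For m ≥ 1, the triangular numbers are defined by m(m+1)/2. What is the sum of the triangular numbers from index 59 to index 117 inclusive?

239599

Σ i(i+1)/2 = (Σi² + Σi) / 2 over i = 59..117.
Σi = 6903 − 1711 = 5192 and Σi² = 540735 − 66729 = 474006.
(1·474006 + 1·5192) / 2 = 479198/2 = 239599.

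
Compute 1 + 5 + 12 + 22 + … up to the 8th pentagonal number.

Σ i(3i−1)/2 = (3Σi² − Σi) / 2 over i = 1..8.
Σi = 36 and Σi² = 204.
(3·204 − 1·36) / 2 = 576/2 = 288.

288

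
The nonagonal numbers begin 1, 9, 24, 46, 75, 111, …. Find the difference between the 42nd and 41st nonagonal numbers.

288

Consecutive nonagonal numbers differ by 7n − 6: here 7·42 − 6 = 288.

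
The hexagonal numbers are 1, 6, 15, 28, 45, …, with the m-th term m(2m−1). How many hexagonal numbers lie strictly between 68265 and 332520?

222

The n-th hexagonal number is n(2n−1).
Smallest index with value > 68265: n = 186 (giving 69006).
Largest index with value < 332520: n = 407 (giving 330891).
Indices 186 through 407: 222 terms.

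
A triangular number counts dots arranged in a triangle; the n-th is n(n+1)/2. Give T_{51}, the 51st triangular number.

1326

The 51st triangular number is n(n+1)/2 with n = 51.
51·52/2 = 2652/2 = 1326.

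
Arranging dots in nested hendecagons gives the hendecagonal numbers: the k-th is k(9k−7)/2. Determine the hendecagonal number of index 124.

68758

The 124th hendecagonal number is n(9n−7)/2 with n = 124.
124·(9·124 − 7)/2 = 124·1109/2 = 68758.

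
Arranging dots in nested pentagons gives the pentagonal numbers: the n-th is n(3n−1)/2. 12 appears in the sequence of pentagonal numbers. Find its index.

Set n(3n−1)/2 = 12, giving 3n² − n − 24 = 0.
The discriminant is 1 + 24·12 = 289, and √289 = 17.
So n = (1 + 17) / 6 = 18/6 = 3.
Check: 3·(3·3 − 1)/2 = 12. ✓

3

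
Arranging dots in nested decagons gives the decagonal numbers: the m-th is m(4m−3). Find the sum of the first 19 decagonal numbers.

Σ i(4i−3) = 4Σi² − 3Σi over i = 1..19.
Σi = 190 and Σi² = 2470.
4·2470 − 3·190 = 9310.

9310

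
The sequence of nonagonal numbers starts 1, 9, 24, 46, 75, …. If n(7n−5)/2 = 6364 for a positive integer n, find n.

Set n(7n−5)/2 = 6364, giving 7n² − 5n − 12728 = 0.
The discriminant is 25 + 56·6364 = 356409, and √356409 = 597.
So n = (5 + 597) / 14 = 602/14 = 43.
Check: 43·(7·43 − 5)/2 = 6364. ✓

43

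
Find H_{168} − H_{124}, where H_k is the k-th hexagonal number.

25652

168·(2·168 − 1) = 56280 and 124·(2·124 − 1) = 30628.
Difference: 56280 − 30628 = 25652.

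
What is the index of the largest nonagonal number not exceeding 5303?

Solve n(7n−5)/2 ≤ 5303 for integer n.
n = 39 gives 5226 ≤ 5303, while n = 40 gives 5500 > 5303; so the answer is index 39.

39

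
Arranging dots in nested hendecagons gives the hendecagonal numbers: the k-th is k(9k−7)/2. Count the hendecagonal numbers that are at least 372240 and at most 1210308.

The n-th hendecagonal number is n(9n−7)/2.
Smallest index with value ≥ 372240: n = 288 (giving 372240).
Largest index with value ≤ 1210308: n = 519 (giving 1210308).
Indices 288 through 519: 232 terms.

232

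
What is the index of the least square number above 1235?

36

Solve n² > 1235 for integer n.
The largest n with value ≤ 1235 is 35 (since 1225 ≤ 1235 < 1296), so the first above is n = 36, value 1296.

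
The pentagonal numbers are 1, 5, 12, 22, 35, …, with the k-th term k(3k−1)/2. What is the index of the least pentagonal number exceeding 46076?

176

Solve n(3n−1)/2 > 46076 for integer n.
The largest n with value ≤ 46076 is 175 (since 45850 ≤ 46076 < 46376), so the first above is n = 176, value 46376.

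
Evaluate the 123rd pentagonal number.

The 123rd pentagonal number is n(3n−1)/2 with n = 123.
123·(3·123 − 1)/2 = 123·368/2 = 123·184 = 22632.

22632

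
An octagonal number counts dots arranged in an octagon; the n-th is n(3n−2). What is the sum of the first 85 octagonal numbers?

Σ i(3i−2) = 3Σi² − 2Σi over i = 1..85.
Σi = 3655 and Σi² = 208335.
3·208335 − 2·3655 = 617695.

617695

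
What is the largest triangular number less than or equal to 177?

171

Solve n(n+1)/2 ≤ 177 for integer n.
n = 18 gives 171 ≤ 177, while n = 19 gives 190 > 177; so the answer is 171.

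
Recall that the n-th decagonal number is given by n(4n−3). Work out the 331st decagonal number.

The 331st decagonal number is n(4n−3) with n = 331.
331·(4·331 − 3) = 331·1321 = 437251.

437251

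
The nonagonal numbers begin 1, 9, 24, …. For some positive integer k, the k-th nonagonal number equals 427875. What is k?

350

Set n(7n−5)/2 = 427875, giving 7n² − 5n − 855750 = 0.
So n = (5 + 4895) / 14 = 4900/14 = 350.
Check: 350·(7·350 − 5)/2 = 427875. ✓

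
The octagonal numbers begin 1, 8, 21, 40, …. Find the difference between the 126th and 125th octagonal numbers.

Consecutive octagonal numbers differ by 6n − 5: here 6·126 − 5 = 751.

751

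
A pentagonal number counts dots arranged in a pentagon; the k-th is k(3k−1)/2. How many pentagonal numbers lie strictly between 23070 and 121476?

160

The n-th pentagonal number is n(3n−1)/2.
Smallest index with value > 23070: n = 125 (giving 23375).
Largest index with value < 121476: n = 284 (giving 120842).
Indices 125 through 284: 160 terms.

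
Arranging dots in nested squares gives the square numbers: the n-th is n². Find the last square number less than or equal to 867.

841

Solve n² ≤ 867 for integer n.
n = 29 gives 841 ≤ 867, while n = 30 gives 900 > 867; so the answer is 841.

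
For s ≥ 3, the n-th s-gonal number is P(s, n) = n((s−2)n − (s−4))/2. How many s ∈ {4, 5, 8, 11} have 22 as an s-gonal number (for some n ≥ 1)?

1

s = 4: P(4, 4) = 16 and P(4, 5) = 25; 22 is not s-gonal.
s = 5: P(5, 4) = 22. ✓
s = 8: P(8, 3) = 21 and P(8, 4) = 40; 22 is not s-gonal.
s = 11: P(11, 2) = 11 and P(11, 3) = 30; 22 is not s-gonal.
Hits: s ∈ {5} → 1.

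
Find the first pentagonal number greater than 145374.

145860

Solve n(3n−1)/2 > 145374 for integer n.
The largest n with value ≤ 145374 is 311 (since 144926 ≤ 145374 < 145860), so the first above is n = 312, value 145860.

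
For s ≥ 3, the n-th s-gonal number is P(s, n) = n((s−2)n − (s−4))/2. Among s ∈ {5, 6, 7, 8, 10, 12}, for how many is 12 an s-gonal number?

2

s = 5: P(5, 3) = 12. ✓
s = 6: P(6, 2) = 6 and P(6, 3) = 15; 12 is not s-gonal.
s = 7: P(7, 2) = 7 and P(7, 3) = 18; 12 is not s-gonal.
s = 8: P(8, 2) = 8 and P(8, 3) = 21; 12 is not s-gonal.
s = 10: P(10, 2) = 10 and P(10, 3) = 27; 12 is not s-gonal.
s = 12: P(12, 2) = 12. ✓
Hits: s ∈ {5, 12} → 2.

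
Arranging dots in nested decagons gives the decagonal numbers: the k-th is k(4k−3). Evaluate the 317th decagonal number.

317·(4·317 − 3) = 317·1265 = 401005.

401005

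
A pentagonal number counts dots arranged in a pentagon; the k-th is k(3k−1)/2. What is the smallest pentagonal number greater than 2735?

Solve n(3n−1)/2 > 2735 for integer n.
The largest n with value ≤ 2735 is 42 (since 2625 ≤ 2735 < 2752), so the first above is n = 43, value 2752.

2752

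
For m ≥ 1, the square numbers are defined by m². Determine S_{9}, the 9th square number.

The 9th square number is n² with n = 9.
9² = 81.

81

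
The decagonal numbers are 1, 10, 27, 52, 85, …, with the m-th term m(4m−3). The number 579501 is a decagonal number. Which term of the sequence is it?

381

Set n(4n−3) = 579501, giving 4n² − 3n − 579501 = 0.
So n = (3 + 3045) / 8 = 3048/8 = 381.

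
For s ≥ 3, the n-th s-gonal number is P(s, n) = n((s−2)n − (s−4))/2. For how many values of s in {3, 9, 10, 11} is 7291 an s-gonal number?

s = 3: P(3, 120) = 7260 and P(3, 121) = 7381; 7291 is not s-gonal.
s = 9: P(9, 46) = 7291. ✓
s = 10: P(10, 43) = 7267 and P(10, 44) = 7612; 7291 is not s-gonal.
s = 11: P(11, 40) = 7060 and P(11, 41) = 7421; 7291 is not s-gonal.
Hits: s ∈ {9} → 1.

1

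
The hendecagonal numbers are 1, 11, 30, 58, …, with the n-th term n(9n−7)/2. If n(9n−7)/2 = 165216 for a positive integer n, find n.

Set n(9n−7)/2 = 165216, giving 9n² − 7n − 330432 = 0.
The discriminant is 49 + 72·165216 = 11895601, and √11895601 = 3449.
So n = (7 + 3449) / 18 = 3456/18 = 192.
Check: 192·(9·192 − 7)/2 = 165216. ✓

192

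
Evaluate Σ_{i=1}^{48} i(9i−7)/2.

Σ i(9i−7)/2 = (9Σi² − 7Σi) / 2 over i = 1..48.
Σi = 1176 and Σi² = 38024.
(9·38024 − 7·1176) / 2 = 333984/2 = 166992.

166992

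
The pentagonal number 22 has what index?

Set n(3n−1)/2 = 22, giving 3n² − n − 44 = 0.
So n = (1 + 23) / 6 = 24/6 = 4.

4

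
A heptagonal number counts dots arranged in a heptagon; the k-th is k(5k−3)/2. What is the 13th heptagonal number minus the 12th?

61

Consecutive heptagonal numbers differ by 5n − 4: here 5·13 − 4 = 61.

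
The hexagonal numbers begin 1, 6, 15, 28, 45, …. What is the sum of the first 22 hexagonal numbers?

7337

Σ i(2i−1) = 2Σi² − Σi over i = 1..22.
Σi = 253 and Σi² = 3795.
2·3795 − 1·253 = 7337.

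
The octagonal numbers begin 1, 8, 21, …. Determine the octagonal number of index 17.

833

The 17th octagonal number is n(3n−2) with n = 17.
17·(3·17 − 2) = 17·49 = 833.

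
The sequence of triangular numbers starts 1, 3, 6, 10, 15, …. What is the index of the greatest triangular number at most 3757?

86

Solve n(n+1)/2 ≤ 3757 for integer n.
n = 86 gives 3741 ≤ 3757, while n = 87 gives 3828 > 3757; so the answer is index 86.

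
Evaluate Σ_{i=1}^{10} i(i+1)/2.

Σ i(i+1)/2 = (Σi² + Σi) / 2 over i = 1..10.
Σi = 55 and Σi² = 385.
(1·385 + 1·55) / 2 = 440/2 = 220.

220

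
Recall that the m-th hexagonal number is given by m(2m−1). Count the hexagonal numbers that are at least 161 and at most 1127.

14

The n-th hexagonal number is n(2n−1).
Smallest index with value ≥ 161: n = 10 (giving 190).
Largest index with value ≤ 1127: n = 23 (giving 1035).
Indices 10 through 23: 14 terms.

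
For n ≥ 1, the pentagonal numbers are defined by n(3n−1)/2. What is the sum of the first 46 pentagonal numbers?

Σ i(3i−1)/2 = (3Σi² − Σi) / 2 over i = 1..46.
Σi = 1081 and Σi² = 33511.
(3·33511 − 1·1081) / 2 = 99452/2 = 49726.

49726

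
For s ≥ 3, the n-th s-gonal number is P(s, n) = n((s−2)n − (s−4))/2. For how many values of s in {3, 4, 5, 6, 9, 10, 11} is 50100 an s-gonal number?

1

s = 3: P(3, 316) = 50086 and P(3, 317) = 50403; 50100 is not s-gonal.
s = 4: P(4, 223) = 49729 and P(4, 224) = 50176; 50100 is not s-gonal.
s = 5: P(5, 182) = 49595 and P(5, 183) = 50142; 50100 is not s-gonal.
s = 6: P(6, 158) = 49770 and P(6, 159) = 50403; 50100 is not s-gonal.
s = 9: P(9, 120) = 50100. ✓
s = 10: P(10, 112) = 49840 and P(10, 113) = 50737; 50100 is not s-gonal.
s = 11: P(11, 105) = 49245 and P(11, 106) = 50191; 50100 is not s-gonal.
Hits: s ∈ {9} → 1.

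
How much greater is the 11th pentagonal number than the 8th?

11·(3·11 − 1)/2 = 176 and 8·(3·8 − 1)/2 = 92.
Difference: 176 − 92 = 84.

84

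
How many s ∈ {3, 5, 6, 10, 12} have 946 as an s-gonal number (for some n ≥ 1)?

2

s = 3: P(3, 43) = 946. ✓
s = 5: P(5, 25) = 925 and P(5, 26) = 1001; 946 is not s-gonal.
s = 6: P(6, 22) = 946. ✓
s = 10: P(10, 15) = 855 and P(10, 16) = 976; 946 is not s-gonal.
s = 12: P(12, 14) = 924 and P(12, 15) = 1065; 946 is not s-gonal.
Hits: s ∈ {3, 6} → 2.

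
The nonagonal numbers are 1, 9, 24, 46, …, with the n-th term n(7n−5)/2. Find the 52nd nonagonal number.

9334

The 52nd nonagonal number is n(7n−5)/2 with n = 52.
52·(7·52 − 5)/2 = 52·359/2 = 9334.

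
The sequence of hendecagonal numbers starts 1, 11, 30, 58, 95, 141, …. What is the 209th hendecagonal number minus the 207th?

3737

209·(9·209 − 7)/2 = 195833 and 207·(9·207 − 7)/2 = 192096.
Difference: 195833 − 192096 = 3737.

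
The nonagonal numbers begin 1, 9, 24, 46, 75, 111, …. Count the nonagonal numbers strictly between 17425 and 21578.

The n-th nonagonal number is n(7n−5)/2.
Smallest index with value > 17425: n = 71 (giving 17466).
Largest index with value < 21578: n = 78 (giving 21099).
Indices 71 through 78: 8 terms.

8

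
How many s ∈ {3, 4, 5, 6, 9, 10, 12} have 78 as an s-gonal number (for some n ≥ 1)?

s = 3: P(3, 12) = 78. ✓
s = 4: P(4, 8) = 64 and P(4, 9) = 81; 78 is not s-gonal.
s = 5: P(5, 7) = 70 and P(5, 8) = 92; 78 is not s-gonal.
s = 6: P(6, 6) = 66 and P(6, 7) = 91; 78 is not s-gonal.
s = 9: P(9, 5) = 75 and P(9, 6) = 111; 78 is not s-gonal.
s = 10: P(10, 4) = 52 and P(10, 5) = 85; 78 is not s-gonal.
s = 12: P(12, 4) = 64 and P(12, 5) = 105; 78 is not s-gonal.
Hits: s ∈ {3} → 1.

1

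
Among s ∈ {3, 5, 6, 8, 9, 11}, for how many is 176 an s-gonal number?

2

s = 3: P(3, 18) = 171 and P(3, 19) = 190; 176 is not s-gonal.
s = 5: P(5, 11) = 176. ✓
s = 6: P(6, 9) = 153 and P(6, 10) = 190; 176 is not s-gonal.
s = 8: P(8, 8) = 176. ✓
s = 9: P(9, 7) = 154 and P(9, 8) = 204; 176 is not s-gonal.
s = 11: P(11, 6) = 141 and P(11, 7) = 196; 176 is not s-gonal.
Hits: s ∈ {5, 8} → 2.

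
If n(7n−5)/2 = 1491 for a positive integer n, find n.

21

Set n(7n−5)/2 = 1491, giving 7n² − 5n − 2982 = 0.
The discriminant is 25 + 56·1491 = 83521, and √83521 = 289.
So n = (5 + 289) / 14 = 294/14 = 21.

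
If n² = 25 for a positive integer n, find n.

We need n² = 25, so n = √25 = 5.
Check: 5² = 25. ✓

5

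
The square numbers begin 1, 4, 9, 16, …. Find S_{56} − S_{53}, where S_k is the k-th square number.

56² = 3136 and 53² = 2809.
Difference: 3136 − 2809 = 327.

327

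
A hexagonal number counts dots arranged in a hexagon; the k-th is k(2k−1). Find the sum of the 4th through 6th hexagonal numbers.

Σ i(2i−1) = 2Σi² − Σi over i = 4..6.
Σi = 21 − 6 = 15 and Σi² = 91 − 14 = 77.
2·77 − 1·15 = 139.

139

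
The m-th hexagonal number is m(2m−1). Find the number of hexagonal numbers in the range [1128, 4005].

22

The n-th hexagonal number is n(2n−1).
Smallest index with value ≥ 1128: n = 24 (giving 1128).
Largest index with value ≤ 4005: n = 45 (giving 4005).
Indices 24 through 45: 22 terms.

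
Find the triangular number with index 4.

10

4·5/2 = 20/2 = 10.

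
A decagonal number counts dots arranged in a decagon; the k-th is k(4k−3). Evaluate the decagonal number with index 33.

4257

The 33rd decagonal number is n(4n−3) with n = 33.
33·(4·33 − 3) = 33·129 = 4257.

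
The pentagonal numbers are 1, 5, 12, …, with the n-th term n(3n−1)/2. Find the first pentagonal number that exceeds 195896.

Solve n(3n−1)/2 > 195896 for integer n.
The largest n with value ≤ 195896 is 361 (since 195301 ≤ 195896 < 196385), so the first above is n = 362, value 196385.

196385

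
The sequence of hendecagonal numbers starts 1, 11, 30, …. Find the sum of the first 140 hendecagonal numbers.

4125660

Σ i(9i−7)/2 = (9Σi² − 7Σi) / 2 over i = 1..140.
Σi = 9870 and Σi² = 924490.
(9·924490 − 7·9870) / 2 = 8251320/2 = 4125660.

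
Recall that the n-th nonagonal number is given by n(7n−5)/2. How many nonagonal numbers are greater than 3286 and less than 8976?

19

The n-th nonagonal number is n(7n−5)/2.
Smallest index with value > 3286: n = 32 (giving 3504).
Largest index with value < 8976: n = 50 (giving 8625).
Indices 32 through 50: 19 terms.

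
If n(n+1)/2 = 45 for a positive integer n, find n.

9

Set n(n+1)/2 = 45, giving n² + n − 90 = 0.
The discriminant is 1 + 8·45 = 361, and √361 = 19.
So n = (-1 + 19) / 2 = 18/2 = 9.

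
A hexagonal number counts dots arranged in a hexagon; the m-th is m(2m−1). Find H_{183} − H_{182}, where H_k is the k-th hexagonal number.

Consecutive hexagonal numbers differ by 4n − 3: here 4·183 − 3 = 729.

729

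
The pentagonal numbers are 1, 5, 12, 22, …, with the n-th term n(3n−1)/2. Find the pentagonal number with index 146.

31901

The 146th pentagonal number is n(3n−1)/2 with n = 146.
146·(3·146 − 1)/2 = 146·437/2 = 31901.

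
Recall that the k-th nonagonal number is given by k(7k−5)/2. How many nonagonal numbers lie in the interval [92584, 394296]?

174

The n-th nonagonal number is n(7n−5)/2.
Smallest index with value ≥ 92584: n = 163 (giving 92584).
Largest index with value ≤ 394296: n = 336 (giving 394296).
Indices 163 through 336: 174 terms.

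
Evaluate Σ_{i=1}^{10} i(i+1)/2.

220

Σ i(i+1)/2 = (Σi² + Σi) / 2 over i = 1..10.
Σi = 55 and Σi² = 385.
(1·385 + 1·55) / 2 = 440/2 = 220.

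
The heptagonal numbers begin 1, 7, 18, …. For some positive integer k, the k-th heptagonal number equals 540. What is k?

15

Set n(5n−3)/2 = 540, giving 5n² − 3n − 1080 = 0.
The discriminant is 9 + 40·540 = 21609, and √21609 = 147.
So n = (3 + 147) / 10 = 150/10 = 15.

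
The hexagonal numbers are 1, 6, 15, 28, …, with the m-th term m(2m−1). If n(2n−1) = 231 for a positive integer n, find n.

Set n(2n−1) = 231, giving 2n² − n − 231 = 0.
The discriminant is 1 + 8·231 = 1849, and √1849 = 43.
So n = (1 + 43) / 4 = 44/4 = 11.

11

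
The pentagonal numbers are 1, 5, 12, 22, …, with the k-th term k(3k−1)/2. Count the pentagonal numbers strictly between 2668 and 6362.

The n-th pentagonal number is n(3n−1)/2.
Smallest index with value > 2668: n = 43 (giving 2752).
Largest index with value < 6362: n = 65 (giving 6305).
Indices 43 through 65: 23 terms.

23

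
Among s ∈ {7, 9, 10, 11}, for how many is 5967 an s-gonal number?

1

s = 7: P(7, 49) = 5929 and P(7, 50) = 6175; 5967 is not s-gonal.
s = 9: P(9, 41) = 5781 and P(9, 42) = 6069; 5967 is not s-gonal.
s = 10: P(10, 39) = 5967. ✓
s = 11: P(11, 36) = 5706 and P(11, 37) = 6031; 5967 is not s-gonal.
Hits: s ∈ {10} → 1.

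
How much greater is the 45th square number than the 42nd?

261

45² = 2025 and 42² = 1764.
Difference: 2025 − 1764 = 261.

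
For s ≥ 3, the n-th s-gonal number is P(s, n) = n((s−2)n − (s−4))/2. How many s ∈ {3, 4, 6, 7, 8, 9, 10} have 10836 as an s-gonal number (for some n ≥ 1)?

s = 3: P(3, 146) = 10731 and P(3, 147) = 10878; 10836 is not s-gonal.
s = 4: P(4, 104) = 10816 and P(4, 105) = 11025; 10836 is not s-gonal.
s = 6: P(6, 73) = 10585 and P(6, 74) = 10878; 10836 is not s-gonal.
s = 7: P(7, 66) = 10791 and P(7, 67) = 11122; 10836 is not s-gonal.
s = 8: P(8, 60) = 10680 and P(8, 61) = 11041; 10836 is not s-gonal.
s = 9: P(9, 56) = 10836. ✓
s = 10: P(10, 52) = 10660 and P(10, 53) = 11077; 10836 is not s-gonal.
Hits: s ∈ {9} → 1.

1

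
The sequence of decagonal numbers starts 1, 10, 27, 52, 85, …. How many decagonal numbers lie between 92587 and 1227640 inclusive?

402

The n-th decagonal number is n(4n−3).
Smallest index with value ≥ 92587: n = 153 (giving 93177).
Largest index with value ≤ 1227640: n = 554 (giving 1226002).
Indices 153 through 554: 402 terms.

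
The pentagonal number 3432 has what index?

Set n(3n−1)/2 = 3432, giving 3n² − n − 6864 = 0.
The discriminant is 1 + 24·3432 = 82369, and √82369 = 287.
So n = (1 + 287) / 6 = 288/6 = 48.

48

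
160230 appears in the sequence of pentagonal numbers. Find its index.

327

Set n(3n−1)/2 = 160230, giving 3n² − n − 320460 = 0.
The discriminant is 1 + 24·160230 = 3845521, and √3845521 = 1961.
So n = (1 + 1961) / 6 = 1962/6 = 327.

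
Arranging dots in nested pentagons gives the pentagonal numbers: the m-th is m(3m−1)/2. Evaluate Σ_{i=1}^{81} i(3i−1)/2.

Σ i(3i−1)/2 = (3Σi² − Σi) / 2 over i = 1..81.
Σi = 3321 and Σi² = 180441.
(3·180441 − 1·3321) / 2 = 538002/2 = 269001.

269001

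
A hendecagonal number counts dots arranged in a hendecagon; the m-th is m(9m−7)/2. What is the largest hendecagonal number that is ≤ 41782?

41136

Solve n(9n−7)/2 ≤ 41782 for integer n.
n = 96 gives 41136 ≤ 41782, while n = 97 gives 42001 > 41782; so the answer is 41136.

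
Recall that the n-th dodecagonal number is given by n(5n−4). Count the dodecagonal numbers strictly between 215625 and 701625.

166

The n-th dodecagonal number is n(5n−4).
Smallest index with value > 215625: n = 209 (giving 217569).
Largest index with value < 701625: n = 374 (giving 697884).
Indices 209 through 374: 166 terms.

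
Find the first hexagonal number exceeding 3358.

Solve n(2n−1) > 3358 for integer n.
The largest n with value ≤ 3358 is 41 (since 3321 ≤ 3358 < 3486), so the first above is n = 42, value 3486.

3486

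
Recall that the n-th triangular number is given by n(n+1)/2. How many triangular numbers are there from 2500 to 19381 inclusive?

The n-th triangular number is n(n+1)/2.
Smallest index with value ≥ 2500: n = 71 (giving 2556).
Largest index with value ≤ 19381: n = 196 (giving 19306).
Indices 71 through 196: 126 terms.

126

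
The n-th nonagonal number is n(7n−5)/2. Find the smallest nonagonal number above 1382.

1491

Solve n(7n−5)/2 > 1382 for integer n.
The largest n with value ≤ 1382 is 20 (since 1350 ≤ 1382 < 1491), so the first above is n = 21, value 1491.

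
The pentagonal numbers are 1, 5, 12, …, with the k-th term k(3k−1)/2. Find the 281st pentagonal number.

118301

The 281st pentagonal number is n(3n−1)/2 with n = 281.
281·(3·281 − 1)/2 = 281·842/2 = 281·421 = 118301.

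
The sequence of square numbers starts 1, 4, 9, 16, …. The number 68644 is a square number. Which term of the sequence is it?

We need n² = 68644, so n = √68644 = 262.
Check: 262² = 68644. ✓

262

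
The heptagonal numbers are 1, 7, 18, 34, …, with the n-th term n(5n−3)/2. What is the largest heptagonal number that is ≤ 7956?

Solve n(5n−3)/2 ≤ 7956 for integer n.
n = 56 gives 7756 ≤ 7956, while n = 57 gives 8037 > 7956; so the answer is 7756.

7756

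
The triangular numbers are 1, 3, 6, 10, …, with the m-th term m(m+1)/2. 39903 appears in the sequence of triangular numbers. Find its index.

282

Set n(n+1)/2 = 39903, giving n² + n − 79806 = 0.
The discriminant is 1 + 8·39903 = 319225, and √319225 = 565.
So n = (-1 + 565) / 2 = 564/2 = 282.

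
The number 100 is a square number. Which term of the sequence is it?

10

We need n² = 100, so n = √100 = 10.
Check: 10² = 100. ✓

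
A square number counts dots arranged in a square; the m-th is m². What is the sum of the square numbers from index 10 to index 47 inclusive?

35435

Σ_{i=10}^{47} i² = 35720 − 285 = 35435.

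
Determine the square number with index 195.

38025

The 195th square number is n² with n = 195.
195² = 38025.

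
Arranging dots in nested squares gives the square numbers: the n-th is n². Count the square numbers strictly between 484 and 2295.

25

The n-th square number is n².
Smallest index with value > 484: n = 23 (giving 529).
Largest index with value < 2295: n = 47 (giving 2209).
Indices 23 through 47: 25 terms.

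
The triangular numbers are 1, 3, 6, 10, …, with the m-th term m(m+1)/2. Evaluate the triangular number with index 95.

95·96/2 = 9120/2 = 4560.

4560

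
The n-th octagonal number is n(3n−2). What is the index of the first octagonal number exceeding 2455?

29

Solve n(3n−2) > 2455 for integer n.
The largest n with value ≤ 2455 is 28 (since 2296 ≤ 2455 < 2465), so the first above is n = 29, value 2465.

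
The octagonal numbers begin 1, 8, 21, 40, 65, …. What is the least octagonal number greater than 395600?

396760

Solve n(3n−2) > 395600 for integer n.
The largest n with value ≤ 395600 is 363 (since 394581 ≤ 395600 < 396760), so the first above is n = 364, value 396760.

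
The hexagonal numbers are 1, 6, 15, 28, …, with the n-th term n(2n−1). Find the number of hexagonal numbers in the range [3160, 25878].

75

The n-th hexagonal number is n(2n−1).
Smallest index with value ≥ 3160: n = 40 (giving 3160).
Largest index with value ≤ 25878: n = 114 (giving 25878).
Indices 40 through 114: 75 terms.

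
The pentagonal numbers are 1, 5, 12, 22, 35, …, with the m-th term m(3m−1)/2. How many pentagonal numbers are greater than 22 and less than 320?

The n-th pentagonal number is n(3n−1)/2.
Smallest index with value > 22: n = 5 (giving 35).
Largest index with value < 320: n = 14 (giving 287).
Indices 5 through 14: 10 terms.

10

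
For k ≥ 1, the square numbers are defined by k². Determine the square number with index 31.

961

31² = 961.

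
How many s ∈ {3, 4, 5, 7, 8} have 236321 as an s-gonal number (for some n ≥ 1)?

s = 3: P(3, 686) = 235641 and P(3, 687) = 236328; 236321 is not s-gonal.
s = 4: P(4, 486) = 236196 and P(4, 487) = 237169; 236321 is not s-gonal.
s = 5: P(5, 397) = 236215 and P(5, 398) = 237407; 236321 is not s-gonal.
s = 7: P(7, 307) = 235162 and P(7, 308) = 236698; 236321 is not s-gonal.
s = 8: P(8, 281) = 236321. ✓
Hits: s ∈ {8} → 1.

1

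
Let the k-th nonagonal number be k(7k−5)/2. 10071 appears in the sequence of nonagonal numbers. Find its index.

54

Set n(7n−5)/2 = 10071, giving 7n² − 5n − 20142 = 0.
So n = (5 + 751) / 14 = 756/14 = 54.
Check: 54·(7·54 − 5)/2 = 10071. ✓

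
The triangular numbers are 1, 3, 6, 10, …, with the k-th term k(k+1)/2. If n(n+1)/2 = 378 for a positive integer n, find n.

Set n(n+1)/2 = 378, giving n² + n − 756 = 0.
So n = (-1 + 55) / 2 = 54/2 = 27.

27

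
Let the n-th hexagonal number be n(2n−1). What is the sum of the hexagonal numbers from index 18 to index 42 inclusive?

Σ i(2i−1) = 2Σi² − Σi over i = 18..42.
Σi = 903 − 153 = 750 and Σi² = 25585 − 1785 = 23800.
2·23800 − 1·750 = 46850.

46850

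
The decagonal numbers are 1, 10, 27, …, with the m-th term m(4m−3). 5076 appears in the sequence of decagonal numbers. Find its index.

Set n(4n−3) = 5076, giving 4n² − 3n − 5076 = 0.
The discriminant is 9 + 16·5076 = 81225, and √81225 = 285.
So n = (3 + 285) / 8 = 288/8 = 36.

36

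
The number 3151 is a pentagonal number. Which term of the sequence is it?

Set n(3n−1)/2 = 3151, giving 3n² − n − 6302 = 0.
The discriminant is 1 + 24·3151 = 75625, and √75625 = 275.
So n = (1 + 275) / 6 = 276/6 = 46.

46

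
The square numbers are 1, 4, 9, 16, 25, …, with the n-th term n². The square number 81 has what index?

We need n² = 81, so n = √81 = 9.

9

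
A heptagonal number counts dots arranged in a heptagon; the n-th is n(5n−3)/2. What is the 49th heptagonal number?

49·(5·49 − 3)/2 = 49·242/2 = 49·121 = 5929.

5929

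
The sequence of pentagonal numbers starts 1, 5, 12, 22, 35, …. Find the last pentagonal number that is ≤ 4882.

Solve n(3n−1)/2 ≤ 4882 for integer n.
n = 57 gives 4845 ≤ 4882, while n = 58 gives 5017 > 4882; so the answer is 4845.

4845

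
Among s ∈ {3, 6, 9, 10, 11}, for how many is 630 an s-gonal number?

s = 3: P(3, 35) = 630. ✓
s = 6: P(6, 18) = 630. ✓
s = 9: P(9, 13) = 559 and P(9, 14) = 651; 630 is not s-gonal.
s = 10: P(10, 12) = 540 and P(10, 13) = 637; 630 is not s-gonal.
s = 11: P(11, 12) = 606 and P(11, 13) = 715; 630 is not s-gonal.
Hits: s ∈ {3, 6} → 2.

2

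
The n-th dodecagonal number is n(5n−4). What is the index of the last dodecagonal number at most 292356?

Solve n(5n−4) ≤ 292356 for integer n.
n = 242 gives 291852 ≤ 292356, while n = 243 gives 294273 > 292356; so the answer is index 242.

242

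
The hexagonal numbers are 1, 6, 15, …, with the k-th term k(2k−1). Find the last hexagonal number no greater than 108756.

108345

Solve n(2n−1) ≤ 108756 for integer n.
n = 233 gives 108345 ≤ 108756, while n = 234 gives 109278 > 108756; so the answer is 108345.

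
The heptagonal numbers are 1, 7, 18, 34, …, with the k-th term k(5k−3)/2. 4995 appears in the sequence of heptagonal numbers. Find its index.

45

Set n(5n−3)/2 = 4995, giving 5n² − 3n − 9990 = 0.
The discriminant is 9 + 40·4995 = 199809, and √199809 = 447.
So n = (3 + 447) / 10 = 450/10 = 45.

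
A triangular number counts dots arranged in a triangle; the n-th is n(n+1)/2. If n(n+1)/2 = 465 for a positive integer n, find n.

Set n(n+1)/2 = 465, giving n² + n − 930 = 0.
So n = (-1 + 61) / 2 = 60/2 = 30.

30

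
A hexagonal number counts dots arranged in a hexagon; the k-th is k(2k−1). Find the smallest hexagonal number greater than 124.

Solve n(2n−1) > 124 for integer n.
The largest n with value ≤ 124 is 8 (since 120 ≤ 124 < 153), so the first above is n = 9, value 153.

153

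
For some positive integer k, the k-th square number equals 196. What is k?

14

We need n² = 196, so n = √196 = 14.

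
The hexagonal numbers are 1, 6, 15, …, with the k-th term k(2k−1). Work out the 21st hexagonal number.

861

The 21st hexagonal number is n(2n−1) with n = 21.
21·(2·21 − 1) = 21·41 = 861.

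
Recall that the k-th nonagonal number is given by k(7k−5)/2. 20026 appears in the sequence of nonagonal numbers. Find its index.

Set n(7n−5)/2 = 20026, giving 7n² − 5n − 40052 = 0.
The discriminant is 25 + 56·20026 = 1121481, and √1121481 = 1059.
So n = (5 + 1059) / 14 = 1064/14 = 76.

76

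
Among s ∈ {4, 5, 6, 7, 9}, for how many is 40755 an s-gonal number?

2

s = 4: P(4, 201) = 40401 and P(4, 202) = 40804; 40755 is not s-gonal.
s = 5: P(5, 165) = 40755. ✓
s = 6: P(6, 143) = 40755. ✓
s = 7: P(7, 127) = 40132 and P(7, 128) = 40768; 40755 is not s-gonal.
s = 9: P(9, 108) = 40554 and P(9, 109) = 41311; 40755 is not s-gonal.
Hits: s ∈ {5, 6} → 2.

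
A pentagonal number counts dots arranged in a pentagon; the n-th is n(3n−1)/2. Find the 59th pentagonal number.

5192

The 59th pentagonal number is n(3n−1)/2 with n = 59.
59·(3·59 − 1)/2 = 59·176/2 = 59·88 = 5192.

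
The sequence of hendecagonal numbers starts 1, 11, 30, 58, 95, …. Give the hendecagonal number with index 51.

The 51st hendecagonal number is n(9n−7)/2 with n = 51.
51·(9·51 − 7)/2 = 51·452/2 = 51·226 = 11526.

11526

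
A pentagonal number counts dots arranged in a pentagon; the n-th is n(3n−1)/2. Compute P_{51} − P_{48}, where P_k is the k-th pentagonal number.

51·(3·51 − 1)/2 = 3876 and 48·(3·48 − 1)/2 = 3432.
Difference: 3876 − 3432 = 444.

444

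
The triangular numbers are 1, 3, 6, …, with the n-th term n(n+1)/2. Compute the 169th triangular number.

169·170/2 = 28730/2 = 14365.

14365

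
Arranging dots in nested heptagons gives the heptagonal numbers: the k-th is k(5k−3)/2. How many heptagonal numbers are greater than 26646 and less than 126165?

The n-th heptagonal number is n(5n−3)/2.
Smallest index with value > 26646: n = 104 (giving 26884).
Largest index with value < 126165: n = 224 (giving 125104).
Indices 104 through 224: 121 terms.

121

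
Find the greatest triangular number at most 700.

Solve n(n+1)/2 ≤ 700 for integer n.
n = 36 gives 666 ≤ 700, while n = 37 gives 703 > 700; so the answer is 666.

666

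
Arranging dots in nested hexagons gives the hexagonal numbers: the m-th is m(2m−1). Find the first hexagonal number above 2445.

Solve n(2n−1) > 2445 for integer n.
The largest n with value ≤ 2445 is 35 (since 2415 ≤ 2445 < 2556), so the first above is n = 36, value 2556.

2556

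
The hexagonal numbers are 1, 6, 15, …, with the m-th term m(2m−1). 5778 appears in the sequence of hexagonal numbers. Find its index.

54

Set n(2n−1) = 5778, giving 2n² − n − 5778 = 0.
The discriminant is 1 + 8·5778 = 46225, and √46225 = 215.
So n = (1 + 215) / 4 = 216/4 = 54.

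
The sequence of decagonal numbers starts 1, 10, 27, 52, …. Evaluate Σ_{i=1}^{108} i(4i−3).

Σ i(4i−3) = 4Σi² − 3Σi over i = 1..108.
Σi = 5886 and Σi² = 425754.
4·425754 − 3·5886 = 1685358.

1685358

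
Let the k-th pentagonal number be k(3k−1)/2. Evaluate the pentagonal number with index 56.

4676

56·(3·56 − 1)/2 = 56·167/2 = 4676.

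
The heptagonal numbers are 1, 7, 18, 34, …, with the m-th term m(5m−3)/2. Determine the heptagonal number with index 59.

8614

59·(5·59 − 3)/2 = 59·292/2 = 59·146 = 8614.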